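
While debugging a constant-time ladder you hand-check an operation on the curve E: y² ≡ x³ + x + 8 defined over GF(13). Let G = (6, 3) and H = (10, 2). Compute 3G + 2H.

(6, 10)

First 3G:
Repeated addition: build up to 3G.
2G: tangent at (6, 3): λ = (3·6² + 1)/(2·3) ≡ 5/6. 6⁻¹ ≡ 11 (mod 13) since 6·11 = 66 ≡ 1, so λ ≡ 5·11 ≡ 3.
  x = λ² - 6 - 6 = 9 - 12 ≡ 10; y = λ·(6 - 10) - 3 ≡ 11. → (10, 11)
3G: (10, 11) + (6, 3). λ = (3 - 11)/(6 - 10) ≡ 5/9 mod 13. 9⁻¹ ≡ 3 (mod 13), so λ ≡ 2.
  x = λ² - 10 - 6 = 4 - 16 ≡ 1; y = λ·(10 - 1) - 11 ≡ 7. → (1, 7)
3G = (1, 7).
Next 2H:
Repeated addition: build up to 2H.
2H: tangent at (10, 2): λ = (3·10² + 1)/(2·2) ≡ 2/4. 4⁻¹ ≡ 10 (mod 13), so λ ≡ 2·10 ≡ 7.
  x = λ² - 10 - 10 = 49 - 20 ≡ 3; y = λ·(10 - 3) - 2 ≡ 8. → (3, 8)
2H = (3, 8).
Finally 3G + 2H:
(1, 7) + (3, 8). λ = (8 - 7)/(3 - 1) ≡ 1/2 mod 13. 2⁻¹ ≡ 7 (mod 13), so λ ≡ 7.
  x = λ² - 1 - 3 = 49 - 4 ≡ 6; y = λ·(1 - 6) - 7 ≡ 10. → (6, 10)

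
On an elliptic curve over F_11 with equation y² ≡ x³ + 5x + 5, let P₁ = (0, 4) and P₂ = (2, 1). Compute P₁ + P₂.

(3, 6)

(0, 4) + (2, 1). λ = (1 - 4)/(2 - 0) ≡ 8/2 mod 11. 2⁻¹ ≡ 6 (mod 11), so λ ≡ 4.
  x = λ² - 0 - 2 = 16 - 2 ≡ 3; y = λ·(0 - 3) - 4 ≡ 6. → (3, 6)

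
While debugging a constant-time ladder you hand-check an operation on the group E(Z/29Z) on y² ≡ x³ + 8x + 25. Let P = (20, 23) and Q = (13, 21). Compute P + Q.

(2, 7)

(20, 23) + (13, 21). λ = (21 - 23)/(13 - 20) ≡ 27/22 mod 29. 22⁻¹ ≡ 4 (mod 29), so λ ≡ 21.
  x = λ² - 20 - 13 = 441 - 33 ≡ 2; y = λ·(20 - 2) - 23 ≡ 7. → (2, 7)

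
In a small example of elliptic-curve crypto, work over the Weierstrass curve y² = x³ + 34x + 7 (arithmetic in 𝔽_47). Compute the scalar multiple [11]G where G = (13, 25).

(18, 23)

Repeated addition: build up to 11G.
2G: tangent at (13, 25): λ = (3·13² + 34)/(2·25) ≡ 24/3. 3⁻¹ ≡ 16 (mod 47) since 3·16 = 48 ≡ 1, so λ ≡ 24·16 ≡ 8.
  x = λ² - 13 - 13 = 64 - 26 ≡ 38; y = λ·(13 - 38) - 25 ≡ 10. → (38, 10)
3G: (38, 10) + (13, 25). λ = (25 - 10)/(13 - 38) ≡ 15/22 mod 47. 22⁻¹ ≡ 15 (mod 47), so λ ≡ 37.
  x = λ² - 38 - 13 = 1369 - 51 ≡ 2; y = λ·(38 - 2) - 10 ≡ 6. → (2, 6)
4G: (2, 6) + (13, 25). λ = (25 - 6)/(13 - 2) ≡ 19/11 mod 47. 11⁻¹ ≡ 30 (mod 47) since 11·30 = 330 ≡ 1, so λ ≡ 6.
  x = λ² - 2 - 13 = 36 - 15 ≡ 21; y = λ·(2 - 21) - 6 ≡ 21. → (21, 21)
5G: (21, 21) + (13, 25). λ = (25 - 21)/(13 - 21) ≡ 4/39 mod 47. 39⁻¹ ≡ 41 (mod 47), so λ ≡ 23.
  x = λ² - 21 - 13 = 529 - 34 ≡ 25; y = λ·(21 - 25) - 21 ≡ 28. → (25, 28)
6G: (25, 28) + (13, 25). λ = (25 - 28)/(13 - 25) ≡ 44/35 mod 47. 35⁻¹ ≡ 43 (mod 47), so λ ≡ 12.
  x = λ² - 25 - 13 = 144 - 38 ≡ 12; y = λ·(25 - 12) - 28 ≡ 34. → (12, 34)
7G: (12, 34) + (13, 25). λ = (25 - 34)/(13 - 12) ≡ 38/1 mod 47. 1⁻¹ ≡ 1 (mod 47), so λ ≡ 38.
  x = λ² - 12 - 13 = 1444 - 25 ≡ 9; y = λ·(12 - 9) - 34 ≡ 33. → (9, 33)
8G: (9, 33) + (13, 25). λ = (25 - 33)/(13 - 9) ≡ 39/4 mod 47. 4⁻¹ ≡ 12 (mod 47) since 4·12 = 48 ≡ 1, so λ ≡ 45.
  x = λ² - 9 - 13 = 2025 - 22 ≡ 29; y = λ·(9 - 29) - 33 ≡ 7. → (29, 7)
9G: (29, 7) + (13, 25). λ = (25 - 7)/(13 - 29) ≡ 18/31 mod 47. 31⁻¹ ≡ 44 (mod 47), so λ ≡ 40.
  x = λ² - 29 - 13 = 1600 - 42 ≡ 7; y = λ·(29 - 7) - 7 ≡ 27. → (7, 27)
10G: (7, 27) + (13, 25). λ = (25 - 27)/(13 - 7) ≡ 45/6 mod 47. 6⁻¹ ≡ 8 (mod 47) since 6·8 = 48 ≡ 1, so λ ≡ 31.
  x = λ² - 7 - 13 = 961 - 20 ≡ 1; y = λ·(7 - 1) - 27 ≡ 18. → (1, 18)
11G: (1, 18) + (13, 25). λ = (25 - 18)/(13 - 1) ≡ 7/12 mod 47. 12⁻¹ ≡ 4 (mod 47), so λ ≡ 28.
  x = λ² - 1 - 13 = 784 - 14 ≡ 18; y = λ·(1 - 18) - 18 ≡ 23. → (18, 23)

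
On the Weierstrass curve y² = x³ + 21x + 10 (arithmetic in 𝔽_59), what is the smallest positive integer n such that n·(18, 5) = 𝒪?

5

2P: tangent at (18, 5): λ = (3·18² + 21)/(2·5) ≡ 49/10. 10⁻¹ ≡ 6 (mod 59), so λ ≡ 49·6 ≡ 58.
  x = λ² - 18 - 18 = 3364 - 36 ≡ 24; y = λ·(18 - 24) - 5 ≡ 1. → (24, 1)
3P: (24, 1) + (18, 5). λ = (5 - 1)/(18 - 24) ≡ 4/53 mod 59. 53⁻¹ ≡ 49 (mod 59) since 53·49 = 2597 ≡ 1, so λ ≡ 19.
  x = λ² - 24 - 18 = 361 - 42 ≡ 24; y = λ·(24 - 24) - 1 ≡ 58. → (24, 58)
4P: (24, 58) + (18, 5). λ = (5 - 58)/(18 - 24) ≡ 6/53 mod 59. 53⁻¹ ≡ 49 (mod 59), so λ ≡ 58.
  x = λ² - 24 - 18 = 3364 - 42 ≡ 18; y = λ·(24 - 18) - 58 ≡ 54. → (18, 54)
5P: (18, 54) + (18, 5): same x and y₁ ≡ -y₂, so the sum is 𝒪.
5P = 𝒪, so the order is 5.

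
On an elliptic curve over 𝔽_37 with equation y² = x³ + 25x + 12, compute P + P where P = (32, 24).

(11, 29)

tangent at (32, 24): λ = (3·32² + 25)/(2·24) ≡ 26/11. 11⁻¹ ≡ 27 (mod 37) since 11·27 = 297 ≡ 1, so λ ≡ 26·27 ≡ 36.
  x = λ² - 32 - 32 = 1296 - 64 ≡ 11; y = λ·(32 - 11) - 24 ≡ 29. → (11, 29)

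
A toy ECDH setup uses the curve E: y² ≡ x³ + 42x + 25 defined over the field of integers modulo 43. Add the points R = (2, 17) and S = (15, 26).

(2, 17) + (15, 26). λ = (26 - 17)/(15 - 2) ≡ 9/13 mod 43. 13⁻¹ ≡ 10 (mod 43) since 13·10 = 130 ≡ 1, so λ ≡ 4.
  x = λ² - 2 - 15 = 16 - 17 ≡ 42; y = λ·(2 - 42) - 17 ≡ 38. → (42, 38)

(42, 38)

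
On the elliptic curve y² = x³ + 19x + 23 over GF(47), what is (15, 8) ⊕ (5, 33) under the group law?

(45, 20)

(15, 8) + (5, 33). λ = (33 - 8)/(5 - 15) ≡ 25/37 mod 47. 37⁻¹ ≡ 14 (mod 47), so λ ≡ 21.
  x = λ² - 15 - 5 = 441 - 20 ≡ 45; y = λ·(15 - 45) - 8 ≡ 20. → (45, 20)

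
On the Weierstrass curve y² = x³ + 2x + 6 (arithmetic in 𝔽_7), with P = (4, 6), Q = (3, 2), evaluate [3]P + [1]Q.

First 3P:
Repeated addition: build up to 3P.
2P: tangent at (4, 6): λ = (3·4² + 2)/(2·6) ≡ 1/5. 5⁻¹ ≡ 3 (mod 7) since 5·3 = 15 ≡ 1, so λ ≡ 1·3 ≡ 3.
  x = λ² - 4 - 4 = 9 - 8 ≡ 1; y = λ·(4 - 1) - 6 ≡ 3. → (1, 3)
3P: (1, 3) + (4, 6). λ = (6 - 3)/(4 - 1) ≡ 3/3 mod 7. 3⁻¹ ≡ 5 (mod 7) since 3·5 = 15 ≡ 1, so λ ≡ 1.
  x = λ² - 1 - 4 = 1 - 5 ≡ 3; y = λ·(1 - 3) - 3 ≡ 2. → (3, 2)
3P = (3, 2).
Finally 3P + Q:
tangent at (3, 2): λ = (3·3² + 2)/(2·2) ≡ 1/4. 4⁻¹ ≡ 2 (mod 7) since 4·2 = 8 ≡ 1, so λ ≡ 1·2 ≡ 2.
  x = λ² - 3 - 3 = 4 - 6 ≡ 5; y = λ·(3 - 5) - 2 ≡ 1. → (5, 1)

(5, 1)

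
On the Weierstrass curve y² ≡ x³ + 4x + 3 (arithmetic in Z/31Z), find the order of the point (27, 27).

3

2P: tangent at (27, 27): λ = (3·27² + 4)/(2·27) ≡ 21/23. 23⁻¹ ≡ 27 (mod 31), so λ ≡ 21·27 ≡ 9.
  x = λ² - 27 - 27 = 81 - 54 ≡ 27; y = λ·(27 - 27) - 27 ≡ 4. → (27, 4)
3P: (27, 4) + (27, 27): same x and y₁ ≡ -y₂, so the sum is O.
3P = O, so the order is 3.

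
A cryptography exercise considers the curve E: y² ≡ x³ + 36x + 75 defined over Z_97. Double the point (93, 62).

(56, 10)

tangent at (93, 62): λ = (3·93² + 36)/(2·62) ≡ 84/27. 27⁻¹ ≡ 18 (mod 97), so λ ≡ 84·18 ≡ 57.
  x = λ² - 93 - 93 = 3249 - 186 ≡ 56; y = λ·(93 - 56) - 62 ≡ 10. → (56, 10)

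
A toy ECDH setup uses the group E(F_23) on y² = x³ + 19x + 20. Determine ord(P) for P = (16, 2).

8

2P: tangent at (16, 2): λ = (3·16² + 19)/(2·2) ≡ 5/4. 4⁻¹ ≡ 6 (mod 23), so λ ≡ 5·6 ≡ 7.
  x = λ² - 16 - 16 = 49 - 32 ≡ 17; y = λ·(16 - 17) - 2 ≡ 14. → (17, 14)
3P: (17, 14) + (16, 2). λ = (2 - 14)/(16 - 17) ≡ 11/22 mod 23. 22⁻¹ ≡ 22 (mod 23) since 22·22 = 484 ≡ 1, so λ ≡ 12.
  x = λ² - 17 - 16 = 144 - 33 ≡ 19; y = λ·(17 - 19) - 14 ≡ 8. → (19, 8)
4P: (19, 8) + (16, 2). λ = (2 - 8)/(16 - 19) ≡ 17/20 mod 23. 20⁻¹ ≡ 15 (mod 23) since 20·15 = 300 ≡ 1, so λ ≡ 2.
  x = λ² - 19 - 16 = 4 - 35 ≡ 15; y = λ·(19 - 15) - 8 ≡ 0. → (15, 0)
5P: (15, 0) + (16, 2). λ = (2 - 0)/(16 - 15) ≡ 2/1 mod 23. 1⁻¹ ≡ 1 (mod 23), so λ ≡ 2.
  x = λ² - 15 - 16 = 4 - 31 ≡ 19; y = λ·(15 - 19) - 0 ≡ 15. → (19, 15)
6P: (19, 15) + (16, 2). λ = (2 - 15)/(16 - 19) ≡ 10/20 mod 23. 20⁻¹ ≡ 15 (mod 23) since 20·15 = 300 ≡ 1, so λ ≡ 12.
  x = λ² - 19 - 16 = 144 - 35 ≡ 17; y = λ·(19 - 17) - 15 ≡ 9. → (17, 9)
7P: (17, 9) + (16, 2). λ = (2 - 9)/(16 - 17) ≡ 16/22 mod 23. 22⁻¹ ≡ 22 (mod 23) since 22·22 = 484 ≡ 1, so λ ≡ 7.
  x = λ² - 17 - 16 = 49 - 33 ≡ 16; y = λ·(17 - 16) - 9 ≡ 21. → (16, 21)
8P: (16, 21) + (16, 2): same x and y₁ ≡ -y₂, so the sum is ∞.
8P = ∞, so the order is 8.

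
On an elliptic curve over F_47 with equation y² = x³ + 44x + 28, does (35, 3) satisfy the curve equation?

y² = 3² ≡ 9; x³ + 44x + 28 = 44443 ≡ 28 (mod 47). 9 ≠ 28.

no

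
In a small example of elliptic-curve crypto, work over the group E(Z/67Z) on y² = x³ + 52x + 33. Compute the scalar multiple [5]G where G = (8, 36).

(48, 5)

Double-and-add on 5 = (101)₂. Start with G = (8, 36) for the leading 1-bit.
double: tangent at (8, 36): λ = (3·8² + 52)/(2·36) ≡ 43/5. 5⁻¹ ≡ 27 (mod 67) since 5·27 = 135 ≡ 1, so λ ≡ 43·27 ≡ 22.
  x = λ² - 8 - 8 = 484 - 16 ≡ 66; y = λ·(8 - 66) - 36 ≡ 28. → (66, 28)
double: tangent at (66, 28): λ = (3·66² + 52)/(2·28) ≡ 55/56. 56⁻¹ ≡ 6 (mod 67) since 56·6 = 336 ≡ 1, so λ ≡ 55·6 ≡ 62.
  x = λ² - 66 - 66 = 3844 - 132 ≡ 27; y = λ·(66 - 27) - 28 ≡ 45. → (27, 45)
add G: (27, 45) + (8, 36). λ = (36 - 45)/(8 - 27) ≡ 58/48 mod 67. 48⁻¹ ≡ 7 (mod 67), so λ ≡ 4.
  x = λ² - 27 - 8 = 16 - 35 ≡ 48; y = λ·(27 - 48) - 45 ≡ 5. → (48, 5)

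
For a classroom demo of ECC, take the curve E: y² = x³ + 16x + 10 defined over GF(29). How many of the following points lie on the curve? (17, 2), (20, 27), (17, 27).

2

(17, 2): 2² ≡ 4, rhs ≡ 4 → on.
(20, 27): 27² ≡ 4, rhs ≡ 7 → off.
(17, 27): 27² ≡ 4, rhs ≡ 4 → on.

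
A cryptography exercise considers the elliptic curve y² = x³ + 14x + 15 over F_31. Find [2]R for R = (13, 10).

tangent at (13, 10): λ = (3·13² + 14)/(2·10) ≡ 25/20. 20⁻¹ ≡ 14 (mod 31), so λ ≡ 25·14 ≡ 9.
  x = λ² - 13 - 13 = 81 - 26 ≡ 24; y = λ·(13 - 24) - 10 ≡ 15. → (24, 15)

(24, 15)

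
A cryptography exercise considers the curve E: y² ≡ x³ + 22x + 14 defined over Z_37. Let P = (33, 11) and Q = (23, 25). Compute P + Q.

(33, 11) + (23, 25). λ = (25 - 11)/(23 - 33) ≡ 14/27 mod 37. 27⁻¹ ≡ 11 (mod 37), so λ ≡ 6.
  x = λ² - 33 - 23 = 36 - 56 ≡ 17; y = λ·(33 - 17) - 11 ≡ 11. → (17, 11)

(17, 11)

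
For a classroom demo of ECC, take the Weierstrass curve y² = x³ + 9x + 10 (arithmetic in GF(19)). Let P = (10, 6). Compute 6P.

Double-and-add on 6 = (110)₂. Start with P = (10, 6) for the leading 1-bit.
double: tangent at (10, 6): λ = (3·10² + 9)/(2·6) ≡ 5/12. 12⁻¹ ≡ 8 (mod 19), so λ ≡ 5·8 ≡ 2.
  x = λ² - 10 - 10 = 4 - 20 ≡ 3; y = λ·(10 - 3) - 6 ≡ 8. → (3, 8)
add P: (3, 8) + (10, 6). λ = (6 - 8)/(10 - 3) ≡ 17/7 mod 19. 7⁻¹ ≡ 11 (mod 19), so λ ≡ 16.
  x = λ² - 3 - 10 = 256 - 13 ≡ 15; y = λ·(3 - 15) - 8 ≡ 9. → (15, 9)
double: tangent at (15, 9): λ = (3·15² + 9)/(2·9) ≡ 0/18. 18⁻¹ ≡ 18 (mod 19) since 18·18 = 324 ≡ 1, so λ ≡ 0·18 ≡ 0.
  x = λ² - 15 - 15 = 0 - 30 ≡ 8; y = λ·(15 - 8) - 9 ≡ 10. → (8, 10)

(8, 10)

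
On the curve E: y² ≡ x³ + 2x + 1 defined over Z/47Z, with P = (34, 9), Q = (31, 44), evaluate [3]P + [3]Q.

First 3P:
Repeated addition: build up to 3P.
2P: tangent at (34, 9): λ = (3·34² + 2)/(2·9) ≡ 39/18. 18⁻¹ ≡ 34 (mod 47), so λ ≡ 39·34 ≡ 10.
  x = λ² - 34 - 34 = 100 - 68 ≡ 32; y = λ·(34 - 32) - 9 ≡ 11. → (32, 11)
3P: (32, 11) + (34, 9). λ = (9 - 11)/(34 - 32) ≡ 45/2 mod 47. 2⁻¹ ≡ 24 (mod 47), so λ ≡ 46.
  x = λ² - 32 - 34 = 2116 - 66 ≡ 29; y = λ·(32 - 29) - 11 ≡ 33. → (29, 33)
3P = (29, 33).
Next 3Q:
Repeated addition: build up to 3Q.
2Q: tangent at (31, 44): λ = (3·31² + 2)/(2·44) ≡ 18/41. 41⁻¹ ≡ 39 (mod 47), so λ ≡ 18·39 ≡ 44.
  x = λ² - 31 - 31 = 1936 - 62 ≡ 41; y = λ·(31 - 41) - 44 ≡ 33. → (41, 33)
3Q: (41, 33) + (31, 44). λ = (44 - 33)/(31 - 41) ≡ 11/37 mod 47. 37⁻¹ ≡ 14 (mod 47) since 37·14 = 518 ≡ 1, so λ ≡ 13.
  x = λ² - 41 - 31 = 169 - 72 ≡ 3; y = λ·(41 - 3) - 33 ≡ 38. → (3, 38)
3Q = (3, 38).
Finally 3P + 3Q:
(29, 33) + (3, 38). λ = (38 - 33)/(3 - 29) ≡ 5/21 mod 47. 21⁻¹ ≡ 9 (mod 47), so λ ≡ 45.
  x = λ² - 29 - 3 = 2025 - 32 ≡ 19; y = λ·(29 - 19) - 33 ≡ 41. → (19, 41)

(19, 41)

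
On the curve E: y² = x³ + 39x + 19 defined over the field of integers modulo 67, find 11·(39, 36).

(1, 27)

Write G = (39, 36).
Double-and-add on 11 = (1011)₂. Start with G = (39, 36) for the leading 1-bit.
double: tangent at (39, 36): λ = (3·39² + 39)/(2·36) ≡ 46/5. 5⁻¹ ≡ 27 (mod 67) since 5·27 = 135 ≡ 1, so λ ≡ 46·27 ≡ 36.
  x = λ² - 39 - 39 = 1296 - 78 ≡ 12; y = λ·(39 - 12) - 36 ≡ 65. → (12, 65)
double: tangent at (12, 65): λ = (3·12² + 39)/(2·65) ≡ 2/63. 63⁻¹ ≡ 50 (mod 67), so λ ≡ 2·50 ≡ 33.
  x = λ² - 12 - 12 = 1089 - 24 ≡ 60; y = λ·(12 - 60) - 65 ≡ 26. → (60, 26)
add G: (60, 26) + (39, 36). λ = (36 - 26)/(39 - 60) ≡ 10/46 mod 67. 46⁻¹ ≡ 51 (mod 67), so λ ≡ 41.
  x = λ² - 60 - 39 = 1681 - 99 ≡ 41; y = λ·(60 - 41) - 26 ≡ 16. → (41, 16)
double: tangent at (41, 16): λ = (3·41² + 39)/(2·16) ≡ 57/32. 32⁻¹ ≡ 44 (mod 67), so λ ≡ 57·44 ≡ 29.
  x = λ² - 41 - 41 = 841 - 82 ≡ 22; y = λ·(41 - 22) - 16 ≡ 66. → (22, 66)
add G: (22, 66) + (39, 36). λ = (36 - 66)/(39 - 22) ≡ 37/17 mod 67. 17⁻¹ ≡ 4 (mod 67), so λ ≡ 14.
  x = λ² - 22 - 39 = 196 - 61 ≡ 1; y = λ·(22 - 1) - 66 ≡ 27. → (1, 27)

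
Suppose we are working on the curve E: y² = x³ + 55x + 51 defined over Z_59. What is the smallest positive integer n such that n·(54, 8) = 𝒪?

5

2P: tangent at (54, 8): λ = (3·54² + 55)/(2·8) ≡ 12/16. 16⁻¹ ≡ 48 (mod 59), so λ ≡ 12·48 ≡ 45.
  x = λ² - 54 - 54 = 2025 - 108 ≡ 29; y = λ·(54 - 29) - 8 ≡ 55. → (29, 55)
3P: (29, 55) + (54, 8). λ = (8 - 55)/(54 - 29) ≡ 12/25 mod 59. 25⁻¹ ≡ 26 (mod 59), so λ ≡ 17.
  x = λ² - 29 - 54 = 289 - 83 ≡ 29; y = λ·(29 - 29) - 55 ≡ 4. → (29, 4)
4P: (29, 4) + (54, 8). λ = (8 - 4)/(54 - 29) ≡ 4/25 mod 59. 25⁻¹ ≡ 26 (mod 59), so λ ≡ 45.
  x = λ² - 29 - 54 = 2025 - 83 ≡ 54; y = λ·(29 - 54) - 4 ≡ 51. → (54, 51)
5P: (54, 51) + (54, 8): same x and y₁ ≡ -y₂, so the sum is 𝒪.
5P = 𝒪, so the order is 5.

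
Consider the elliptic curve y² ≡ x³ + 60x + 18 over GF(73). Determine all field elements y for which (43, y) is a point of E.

none

x³ + 60x + 18 = 82105 ≡ 53 (mod 73).
53 is a non-residue mod 73; no y exists.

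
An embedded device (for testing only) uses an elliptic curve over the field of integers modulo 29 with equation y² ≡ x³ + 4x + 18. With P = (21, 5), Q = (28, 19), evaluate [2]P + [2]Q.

(25, 24)

First 2P:
Repeated addition: build up to 2P.
2P: tangent at (21, 5): λ = (3·21² + 4)/(2·5) ≡ 22/10. 10⁻¹ ≡ 3 (mod 29) since 10·3 = 30 ≡ 1, so λ ≡ 22·3 ≡ 8.
  x = λ² - 21 - 21 = 64 - 42 ≡ 22; y = λ·(21 - 22) - 5 ≡ 16. → (22, 16)
2P = (22, 16).
Next 2Q:
Repeated addition: build up to 2Q.
2Q: tangent at (28, 19): λ = (3·28² + 4)/(2·19) ≡ 7/9. 9⁻¹ ≡ 13 (mod 29), so λ ≡ 7·13 ≡ 4.
  x = λ² - 28 - 28 = 16 - 56 ≡ 18; y = λ·(28 - 18) - 19 ≡ 21. → (18, 21)
2Q = (18, 21).
Finally 2P + 2Q:
(22, 16) + (18, 21). λ = (21 - 16)/(18 - 22) ≡ 5/25 mod 29. 25⁻¹ ≡ 7 (mod 29), so λ ≡ 6.
  x = λ² - 22 - 18 = 36 - 40 ≡ 25; y = λ·(22 - 25) - 16 ≡ 24. → (25, 24)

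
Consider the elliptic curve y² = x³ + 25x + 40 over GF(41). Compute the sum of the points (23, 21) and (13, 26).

(23, 21) + (13, 26). λ = (26 - 21)/(13 - 23) ≡ 5/31 mod 41. 31⁻¹ ≡ 4 (mod 41) since 31·4 = 124 ≡ 1, so λ ≡ 20.
  x = λ² - 23 - 13 = 400 - 36 ≡ 36; y = λ·(23 - 36) - 21 ≡ 6. → (36, 6)

(36, 6)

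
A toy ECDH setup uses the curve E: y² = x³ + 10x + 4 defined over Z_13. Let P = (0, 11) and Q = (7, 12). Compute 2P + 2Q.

(5, 6)

First 2P:
Repeated addition: build up to 2P.
2P: tangent at (0, 11): λ = (3·0² + 10)/(2·11) ≡ 10/9. 9⁻¹ ≡ 3 (mod 13) since 9·3 = 27 ≡ 1, so λ ≡ 10·3 ≡ 4.
  x = λ² - 0 - 0 = 16 - 0 ≡ 3; y = λ·(0 - 3) - 11 ≡ 3. → (3, 3)
2P = (3, 3).
Next 2Q:
Repeated addition: build up to 2Q.
2Q: tangent at (7, 12): λ = (3·7² + 10)/(2·12) ≡ 1/11. 11⁻¹ ≡ 6 (mod 13), so λ ≡ 1·6 ≡ 6.
  x = λ² - 7 - 7 = 36 - 14 ≡ 9; y = λ·(7 - 9) - 12 ≡ 2. → (9, 2)
2Q = (9, 2).
Finally 2P + 2Q:
(3, 3) + (9, 2). λ = (2 - 3)/(9 - 3) ≡ 12/6 mod 13. 6⁻¹ ≡ 11 (mod 13), so λ ≡ 2.
  x = λ² - 3 - 9 = 4 - 12 ≡ 5; y = λ·(3 - 5) - 3 ≡ 6. → (5, 6)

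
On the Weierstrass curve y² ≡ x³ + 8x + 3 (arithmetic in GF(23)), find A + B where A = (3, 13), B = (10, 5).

(16, 15)

(3, 13) + (10, 5). λ = (5 - 13)/(10 - 3) ≡ 15/7 mod 23. 7⁻¹ ≡ 10 (mod 23) since 7·10 = 70 ≡ 1, so λ ≡ 12.
  x = λ² - 3 - 10 = 144 - 13 ≡ 16; y = λ·(3 - 16) - 13 ≡ 15. → (16, 15)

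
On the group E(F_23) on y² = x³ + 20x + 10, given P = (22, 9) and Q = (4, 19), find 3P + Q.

First 3P:
Repeated addition: build up to 3P.
2P: tangent at (22, 9): λ = (3·22² + 20)/(2·9) ≡ 0/18. 18⁻¹ ≡ 9 (mod 23), so λ ≡ 0·9 ≡ 0.
  x = λ² - 22 - 22 = 0 - 44 ≡ 2; y = λ·(22 - 2) - 9 ≡ 14. → (2, 14)
3P: (2, 14) + (22, 9). λ = (9 - 14)/(22 - 2) ≡ 18/20 mod 23. 20⁻¹ ≡ 15 (mod 23), so λ ≡ 17.
  x = λ² - 2 - 22 = 289 - 24 ≡ 12; y = λ·(2 - 12) - 14 ≡ 0. → (12, 0)
3P = (12, 0).
Finally 3P + Q:
(12, 0) + (4, 19). λ = (19 - 0)/(4 - 12) ≡ 19/15 mod 23. 15⁻¹ ≡ 20 (mod 23), so λ ≡ 12.
  x = λ² - 12 - 4 = 144 - 16 ≡ 13; y = λ·(12 - 13) - 0 ≡ 11. → (13, 11)

(13, 11)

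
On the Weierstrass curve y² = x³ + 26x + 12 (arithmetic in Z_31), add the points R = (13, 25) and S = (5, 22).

(2, 14)

(13, 25) + (5, 22). λ = (22 - 25)/(5 - 13) ≡ 28/23 mod 31. 23⁻¹ ≡ 27 (mod 31), so λ ≡ 12.
  x = λ² - 13 - 5 = 144 - 18 ≡ 2; y = λ·(13 - 2) - 25 ≡ 14. → (2, 14)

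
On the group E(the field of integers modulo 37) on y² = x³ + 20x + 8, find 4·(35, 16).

(16, 24)

Write P = (35, 16).
Double-and-add on 4 = (100)₂. Start with P = (35, 16) for the leading 1-bit.
double: tangent at (35, 16): λ = (3·35² + 20)/(2·16) ≡ 32/32. 32⁻¹ ≡ 22 (mod 37) since 32·22 = 704 ≡ 1, so λ ≡ 32·22 ≡ 1.
  x = λ² - 35 - 35 = 1 - 70 ≡ 5; y = λ·(35 - 5) - 16 ≡ 14. → (5, 14)
double: tangent at (5, 14): λ = (3·5² + 20)/(2·14) ≡ 21/28. 28⁻¹ ≡ 4 (mod 37) since 28·4 = 112 ≡ 1, so λ ≡ 21·4 ≡ 10.
  x = λ² - 5 - 5 = 100 - 10 ≡ 16; y = λ·(5 - 16) - 14 ≡ 24. → (16, 24)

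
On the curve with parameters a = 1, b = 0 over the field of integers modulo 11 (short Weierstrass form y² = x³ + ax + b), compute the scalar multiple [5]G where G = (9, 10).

Double-and-add on 5 = (101)₂. Start with G = (9, 10) for the leading 1-bit.
double: tangent at (9, 10): λ = (3·9² + 1)/(2·10) ≡ 2/9. 9⁻¹ ≡ 5 (mod 11), so λ ≡ 2·5 ≡ 10.
  x = λ² - 9 - 9 = 100 - 18 ≡ 5; y = λ·(9 - 5) - 10 ≡ 8. → (5, 8)
double: tangent at (5, 8): λ = (3·5² + 1)/(2·8) ≡ 10/5. 5⁻¹ ≡ 9 (mod 11) since 5·9 = 45 ≡ 1, so λ ≡ 10·9 ≡ 2.
  x = λ² - 5 - 5 = 4 - 10 ≡ 5; y = λ·(5 - 5) - 8 ≡ 3. → (5, 3)
add G: (5, 3) + (9, 10). λ = (10 - 3)/(9 - 5) ≡ 7/4 mod 11. 4⁻¹ ≡ 3 (mod 11), so λ ≡ 10.
  x = λ² - 5 - 9 = 100 - 14 ≡ 9; y = λ·(5 - 9) - 3 ≡ 1. → (9, 1)

(9, 1)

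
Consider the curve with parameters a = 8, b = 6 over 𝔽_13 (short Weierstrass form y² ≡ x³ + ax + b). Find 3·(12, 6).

(8, 7)

Write Q = (12, 6).
Repeated addition: build up to 3Q.
2Q: tangent at (12, 6): λ = (3·12² + 8)/(2·6) ≡ 11/12. 12⁻¹ ≡ 12 (mod 13) since 12·12 = 144 ≡ 1, so λ ≡ 11·12 ≡ 2.
  x = λ² - 12 - 12 = 4 - 24 ≡ 6; y = λ·(12 - 6) - 6 ≡ 6. → (6, 6)
3Q: (6, 6) + (12, 6). λ = (6 - 6)/(12 - 6) ≡ 0/6 mod 13. 6⁻¹ ≡ 11 (mod 13) since 6·11 = 66 ≡ 1, so λ ≡ 0.
  x = λ² - 6 - 12 = 0 - 18 ≡ 8; y = λ·(6 - 8) - 6 ≡ 7. → (8, 7)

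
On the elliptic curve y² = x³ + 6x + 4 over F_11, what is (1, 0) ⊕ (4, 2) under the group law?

(1, 0) + (4, 2). λ = (2 - 0)/(4 - 1) ≡ 2/3 mod 11. 3⁻¹ ≡ 4 (mod 11), so λ ≡ 8.
  x = λ² - 1 - 4 = 64 - 5 ≡ 4; y = λ·(1 - 4) - 0 ≡ 9. → (4, 9)

(4, 9)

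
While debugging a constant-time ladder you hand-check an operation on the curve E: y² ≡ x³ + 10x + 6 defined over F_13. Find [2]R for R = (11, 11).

tangent at (11, 11): λ = (3·11² + 10)/(2·11) ≡ 9/9. 9⁻¹ ≡ 3 (mod 13), so λ ≡ 9·3 ≡ 1.
  x = λ² - 11 - 11 = 1 - 22 ≡ 5; y = λ·(11 - 5) - 11 ≡ 8. → (5, 8)

(5, 8)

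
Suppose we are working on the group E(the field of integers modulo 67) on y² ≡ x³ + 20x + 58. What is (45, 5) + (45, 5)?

tangent at (45, 5): λ = (3·45² + 20)/(2·5) ≡ 65/10. 10⁻¹ ≡ 47 (mod 67) since 10·47 = 470 ≡ 1, so λ ≡ 65·47 ≡ 40.
  x = λ² - 45 - 45 = 1600 - 90 ≡ 36; y = λ·(45 - 36) - 5 ≡ 20. → (36, 20)

(36, 20)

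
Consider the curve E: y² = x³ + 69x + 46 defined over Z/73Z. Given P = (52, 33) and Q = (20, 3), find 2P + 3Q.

(72, 7)

First 2P:
Repeated addition: build up to 2P.
2P: tangent at (52, 33): λ = (3·52² + 69)/(2·33) ≡ 5/66. 66⁻¹ ≡ 52 (mod 73), so λ ≡ 5·52 ≡ 41.
  x = λ² - 52 - 52 = 1681 - 104 ≡ 44; y = λ·(52 - 44) - 33 ≡ 3. → (44, 3)
2P = (44, 3).
Next 3Q:
Repeated addition: build up to 3Q.
2Q: tangent at (20, 3): λ = (3·20² + 69)/(2·3) ≡ 28/6. 6⁻¹ ≡ 61 (mod 73) since 6·61 = 366 ≡ 1, so λ ≡ 28·61 ≡ 29.
  x = λ² - 20 - 20 = 841 - 40 ≡ 71; y = λ·(20 - 71) - 3 ≡ 51. → (71, 51)
3Q: (71, 51) + (20, 3). λ = (3 - 51)/(20 - 71) ≡ 25/22 mod 73. 22⁻¹ ≡ 10 (mod 73), so λ ≡ 31.
  x = λ² - 71 - 20 = 961 - 91 ≡ 67; y = λ·(71 - 67) - 51 ≡ 0. → (67, 0)
3Q = (67, 0).
Finally 2P + 3Q:
(44, 3) + (67, 0). λ = (0 - 3)/(67 - 44) ≡ 70/23 mod 73. 23⁻¹ ≡ 54 (mod 73), so λ ≡ 57.
  x = λ² - 44 - 67 = 3249 - 111 ≡ 72; y = λ·(44 - 72) - 3 ≡ 7. → (72, 7)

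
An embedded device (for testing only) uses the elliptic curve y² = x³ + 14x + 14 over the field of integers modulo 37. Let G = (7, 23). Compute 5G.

(31, 11)

Double-and-add on 5 = (101)₂. Start with G = (7, 23) for the leading 1-bit.
double: tangent at (7, 23): λ = (3·7² + 14)/(2·23) ≡ 13/9. 9⁻¹ ≡ 33 (mod 37), so λ ≡ 13·33 ≡ 22.
  x = λ² - 7 - 7 = 484 - 14 ≡ 26; y = λ·(7 - 26) - 23 ≡ 3. → (26, 3)
double: tangent at (26, 3): λ = (3·26² + 14)/(2·3) ≡ 7/6. 6⁻¹ ≡ 31 (mod 37) since 6·31 = 186 ≡ 1, so λ ≡ 7·31 ≡ 32.
  x = λ² - 26 - 26 = 1024 - 52 ≡ 10; y = λ·(26 - 10) - 3 ≡ 28. → (10, 28)
add G: (10, 28) + (7, 23). λ = (23 - 28)/(7 - 10) ≡ 32/34 mod 37. 34⁻¹ ≡ 12 (mod 37), so λ ≡ 14.
  x = λ² - 10 - 7 = 196 - 17 ≡ 31; y = λ·(10 - 31) - 28 ≡ 11. → (31, 11)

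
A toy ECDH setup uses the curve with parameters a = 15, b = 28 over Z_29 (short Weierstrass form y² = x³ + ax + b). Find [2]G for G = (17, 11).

(8, 15)

tangent at (17, 11): λ = (3·17² + 15)/(2·11) ≡ 12/22. 22⁻¹ ≡ 4 (mod 29), so λ ≡ 12·4 ≡ 19.
  x = λ² - 17 - 17 = 361 - 34 ≡ 8; y = λ·(17 - 8) - 11 ≡ 15. → (8, 15)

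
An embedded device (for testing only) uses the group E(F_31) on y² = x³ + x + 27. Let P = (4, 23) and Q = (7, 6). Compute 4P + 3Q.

First 4P:
Double-and-add on 4 = (100)₂. Start with P = (4, 23) for the leading 1-bit.
double: tangent at (4, 23): λ = (3·4² + 1)/(2·23) ≡ 18/15. 15⁻¹ ≡ 29 (mod 31), so λ ≡ 18·29 ≡ 26.
  x = λ² - 4 - 4 = 676 - 8 ≡ 17; y = λ·(4 - 17) - 23 ≡ 11. → (17, 11)
double: tangent at (17, 11): λ = (3·17² + 1)/(2·11) ≡ 0/22. 22⁻¹ ≡ 24 (mod 31) since 22·24 = 528 ≡ 1, so λ ≡ 0·24 ≡ 0.
  x = λ² - 17 - 17 = 0 - 34 ≡ 28; y = λ·(17 - 28) - 11 ≡ 20. → (28, 20)
4P = (28, 20).
Next 3Q:
Repeated addition: build up to 3Q.
2Q: tangent at (7, 6): λ = (3·7² + 1)/(2·6) ≡ 24/12. 12⁻¹ ≡ 13 (mod 31), so λ ≡ 24·13 ≡ 2.
  x = λ² - 7 - 7 = 4 - 14 ≡ 21; y = λ·(7 - 21) - 6 ≡ 28. → (21, 28)
3Q: (21, 28) + (7, 6). λ = (6 - 28)/(7 - 21) ≡ 9/17 mod 31. 17⁻¹ ≡ 11 (mod 31), so λ ≡ 6.
  x = λ² - 21 - 7 = 36 - 28 ≡ 8; y = λ·(21 - 8) - 28 ≡ 19. → (8, 19)
3Q = (8, 19).
Finally 4P + 3Q:
(28, 20) + (8, 19). λ = (19 - 20)/(8 - 28) ≡ 30/11 mod 31. 11⁻¹ ≡ 17 (mod 31) since 11·17 = 187 ≡ 1, so λ ≡ 14.
  x = λ² - 28 - 8 = 196 - 36 ≡ 5; y = λ·(28 - 5) - 20 ≡ 23. → (5, 23)

(5, 23)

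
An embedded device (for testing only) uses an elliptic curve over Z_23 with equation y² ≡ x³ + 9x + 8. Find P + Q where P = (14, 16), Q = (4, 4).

(14, 16) + (4, 4). λ = (4 - 16)/(4 - 14) ≡ 11/13 mod 23. 13⁻¹ ≡ 16 (mod 23), so λ ≡ 15.
  x = λ² - 14 - 4 = 225 - 18 ≡ 0; y = λ·(14 - 0) - 16 ≡ 10. → (0, 10)

(0, 10)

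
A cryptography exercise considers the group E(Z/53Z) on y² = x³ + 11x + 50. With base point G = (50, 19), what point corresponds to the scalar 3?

Repeated addition: build up to 3G.
2G: tangent at (50, 19): λ = (3·50² + 11)/(2·19) ≡ 38/38. 38⁻¹ ≡ 7 (mod 53), so λ ≡ 38·7 ≡ 1.
  x = λ² - 50 - 50 = 1 - 100 ≡ 7; y = λ·(50 - 7) - 19 ≡ 24. → (7, 24)
3G: (7, 24) + (50, 19). λ = (19 - 24)/(50 - 7) ≡ 48/43 mod 53. 43⁻¹ ≡ 37 (mod 53), so λ ≡ 27.
  x = λ² - 7 - 50 = 729 - 57 ≡ 36; y = λ·(7 - 36) - 24 ≡ 41. → (36, 41)

(36, 41)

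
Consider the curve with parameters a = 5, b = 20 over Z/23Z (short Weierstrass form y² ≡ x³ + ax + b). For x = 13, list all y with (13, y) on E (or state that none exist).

x³ + 5x + 20 = 2282 ≡ 5 (mod 23).
5 is a non-residue mod 23; no y exists.

none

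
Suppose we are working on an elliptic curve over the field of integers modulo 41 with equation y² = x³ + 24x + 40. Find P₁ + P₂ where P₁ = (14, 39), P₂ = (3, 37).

(22, 8)

(14, 39) + (3, 37). λ = (37 - 39)/(3 - 14) ≡ 39/30 mod 41. 30⁻¹ ≡ 26 (mod 41), so λ ≡ 30.
  x = λ² - 14 - 3 = 900 - 17 ≡ 22; y = λ·(14 - 22) - 39 ≡ 8. → (22, 8)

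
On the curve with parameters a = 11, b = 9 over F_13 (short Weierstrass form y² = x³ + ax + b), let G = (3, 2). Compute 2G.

tangent at (3, 2): λ = (3·3² + 11)/(2·2) ≡ 12/4. 4⁻¹ ≡ 10 (mod 13) since 4·10 = 40 ≡ 1, so λ ≡ 12·10 ≡ 3.
  x = λ² - 3 - 3 = 9 - 6 ≡ 3; y = λ·(3 - 3) - 2 ≡ 11. → (3, 11)

(3, 11)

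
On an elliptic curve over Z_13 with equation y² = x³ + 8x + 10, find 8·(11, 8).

(12, 1)

Write G = (11, 8).
Repeated addition: build up to 8G.
2G: tangent at (11, 8): λ = (3·11² + 8)/(2·8) ≡ 7/3. 3⁻¹ ≡ 9 (mod 13) since 3·9 = 27 ≡ 1, so λ ≡ 7·9 ≡ 11.
  x = λ² - 11 - 11 = 121 - 22 ≡ 8; y = λ·(11 - 8) - 8 ≡ 12. → (8, 12)
3G: (8, 12) + (11, 8). λ = (8 - 12)/(11 - 8) ≡ 9/3 mod 13. 3⁻¹ ≡ 9 (mod 13), so λ ≡ 3.
  x = λ² - 8 - 11 = 9 - 19 ≡ 3; y = λ·(8 - 3) - 12 ≡ 3. → (3, 3)
4G: (3, 3) + (11, 8). λ = (8 - 3)/(11 - 3) ≡ 5/8 mod 13. 8⁻¹ ≡ 5 (mod 13), so λ ≡ 12.
  x = λ² - 3 - 11 = 144 - 14 ≡ 0; y = λ·(3 - 0) - 3 ≡ 7. → (0, 7)
5G: (0, 7) + (11, 8). λ = (8 - 7)/(11 - 0) ≡ 1/11 mod 13. 11⁻¹ ≡ 6 (mod 13), so λ ≡ 6.
  x = λ² - 0 - 11 = 36 - 11 ≡ 12; y = λ·(0 - 12) - 7 ≡ 12. → (12, 12)
6G: (12, 12) + (11, 8). λ = (8 - 12)/(11 - 12) ≡ 9/12 mod 13. 12⁻¹ ≡ 12 (mod 13), so λ ≡ 4.
  x = λ² - 12 - 11 = 16 - 23 ≡ 6; y = λ·(12 - 6) - 12 ≡ 12. → (6, 12)
7G: (6, 12) + (11, 8). λ = (8 - 12)/(11 - 6) ≡ 9/5 mod 13. 5⁻¹ ≡ 8 (mod 13), so λ ≡ 7.
  x = λ² - 6 - 11 = 49 - 17 ≡ 6; y = λ·(6 - 6) - 12 ≡ 1. → (6, 1)
8G: (6, 1) + (11, 8). λ = (8 - 1)/(11 - 6) ≡ 7/5 mod 13. 5⁻¹ ≡ 8 (mod 13), so λ ≡ 4.
  x = λ² - 6 - 11 = 16 - 17 ≡ 12; y = λ·(6 - 12) - 1 ≡ 1. → (12, 1)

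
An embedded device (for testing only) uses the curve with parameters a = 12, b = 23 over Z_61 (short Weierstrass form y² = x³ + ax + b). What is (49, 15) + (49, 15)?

(21, 9)

tangent at (49, 15): λ = (3·49² + 12)/(2·15) ≡ 17/30. 30⁻¹ ≡ 59 (mod 61), so λ ≡ 17·59 ≡ 27.
  x = λ² - 49 - 49 = 729 - 98 ≡ 21; y = λ·(49 - 21) - 15 ≡ 9. → (21, 9)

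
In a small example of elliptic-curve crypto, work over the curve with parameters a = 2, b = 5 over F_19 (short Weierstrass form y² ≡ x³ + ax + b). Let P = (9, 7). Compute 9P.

(7, 18)

Double-and-add on 9 = (1001)₂. Start with P = (9, 7) for the leading 1-bit.
double: tangent at (9, 7): λ = (3·9² + 2)/(2·7) ≡ 17/14. 14⁻¹ ≡ 15 (mod 19), so λ ≡ 17·15 ≡ 8.
  x = λ² - 9 - 9 = 64 - 18 ≡ 8; y = λ·(9 - 8) - 7 ≡ 1. → (8, 1)
double: tangent at (8, 1): λ = (3·8² + 2)/(2·1) ≡ 4/2. 2⁻¹ ≡ 10 (mod 19), so λ ≡ 4·10 ≡ 2.
  x = λ² - 8 - 8 = 4 - 16 ≡ 7; y = λ·(8 - 7) - 1 ≡ 1. → (7, 1)
double: tangent at (7, 1): λ = (3·7² + 2)/(2·1) ≡ 16/2. 2⁻¹ ≡ 10 (mod 19) since 2·10 = 20 ≡ 1, so λ ≡ 16·10 ≡ 8.
  x = λ² - 7 - 7 = 64 - 14 ≡ 12; y = λ·(7 - 12) - 1 ≡ 16. → (12, 16)
add P: (12, 16) + (9, 7). λ = (7 - 16)/(9 - 12) ≡ 10/16 mod 19. 16⁻¹ ≡ 6 (mod 19), so λ ≡ 3.
  x = λ² - 12 - 9 = 9 - 21 ≡ 7; y = λ·(12 - 7) - 16 ≡ 18. → (7, 18)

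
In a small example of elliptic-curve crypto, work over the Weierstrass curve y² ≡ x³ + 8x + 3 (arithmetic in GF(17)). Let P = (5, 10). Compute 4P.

(13, 3)

Repeated addition: build up to 4P.
2P: tangent at (5, 10): λ = (3·5² + 8)/(2·10) ≡ 15/3. 3⁻¹ ≡ 6 (mod 17) since 3·6 = 18 ≡ 1, so λ ≡ 15·6 ≡ 5.
  x = λ² - 5 - 5 = 25 - 10 ≡ 15; y = λ·(5 - 15) - 10 ≡ 8. → (15, 8)
3P: (15, 8) + (5, 10). λ = (10 - 8)/(5 - 15) ≡ 2/7 mod 17. 7⁻¹ ≡ 5 (mod 17) since 7·5 = 35 ≡ 1, so λ ≡ 10.
  x = λ² - 15 - 5 = 100 - 20 ≡ 12; y = λ·(15 - 12) - 8 ≡ 5. → (12, 5)
4P: (12, 5) + (5, 10). λ = (10 - 5)/(5 - 12) ≡ 5/10 mod 17. 10⁻¹ ≡ 12 (mod 17), so λ ≡ 9.
  x = λ² - 12 - 5 = 81 - 17 ≡ 13; y = λ·(12 - 13) - 5 ≡ 3. → (13, 3)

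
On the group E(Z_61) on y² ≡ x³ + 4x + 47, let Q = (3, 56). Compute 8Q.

(3, 5)

Repeated addition: build up to 8Q.
2Q: tangent at (3, 56): λ = (3·3² + 4)/(2·56) ≡ 31/51. 51⁻¹ ≡ 6 (mod 61), so λ ≡ 31·6 ≡ 3.
  x = λ² - 3 - 3 = 9 - 6 ≡ 3; y = λ·(3 - 3) - 56 ≡ 5. → (3, 5)
3Q: (3, 5) + (3, 56): same x and y₁ ≡ -y₂, so the sum is O.
4Q: O + (3, 56) = (3, 56) (identity).
5Q: tangent at (3, 56): λ = (3·3² + 4)/(2·56) ≡ 31/51. 51⁻¹ ≡ 6 (mod 61), so λ ≡ 31·6 ≡ 3.
  x = λ² - 3 - 3 = 9 - 6 ≡ 3; y = λ·(3 - 3) - 56 ≡ 5. → (3, 5)
6Q: (3, 5) + (3, 56): same x and y₁ ≡ -y₂, so the sum is O.
7Q: O + (3, 56) = (3, 56) (identity).
8Q: tangent at (3, 56): λ = (3·3² + 4)/(2·56) ≡ 31/51. 51⁻¹ ≡ 6 (mod 61), so λ ≡ 31·6 ≡ 3.
  x = λ² - 3 - 3 = 9 - 6 ≡ 3; y = λ·(3 - 3) - 56 ≡ 5. → (3, 5)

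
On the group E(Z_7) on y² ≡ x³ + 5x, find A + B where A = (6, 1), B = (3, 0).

(2, 5)

(6, 1) + (3, 0). λ = (0 - 1)/(3 - 6) ≡ 6/4 mod 7. 4⁻¹ ≡ 2 (mod 7), so λ ≡ 5.
  x = λ² - 6 - 3 = 25 - 9 ≡ 2; y = λ·(6 - 2) - 1 ≡ 5. → (2, 5)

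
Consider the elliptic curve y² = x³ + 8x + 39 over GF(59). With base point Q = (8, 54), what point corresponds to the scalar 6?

Double-and-add on 6 = (110)₂. Start with Q = (8, 54) for the leading 1-bit.
double: tangent at (8, 54): λ = (3·8² + 8)/(2·54) ≡ 23/49. 49⁻¹ ≡ 53 (mod 59), so λ ≡ 23·53 ≡ 39.
  x = λ² - 8 - 8 = 1521 - 16 ≡ 30; y = λ·(8 - 30) - 54 ≡ 32. → (30, 32)
add Q: (30, 32) + (8, 54). λ = (54 - 32)/(8 - 30) ≡ 22/37 mod 59. 37⁻¹ ≡ 8 (mod 59), so λ ≡ 58.
  x = λ² - 30 - 8 = 3364 - 38 ≡ 22; y = λ·(30 - 22) - 32 ≡ 19. → (22, 19)
double: tangent at (22, 19): λ = (3·22² + 8)/(2·19) ≡ 44/38. 38⁻¹ ≡ 14 (mod 59), so λ ≡ 44·14 ≡ 26.
  x = λ² - 22 - 22 = 676 - 44 ≡ 42; y = λ·(22 - 42) - 19 ≡ 51. → (42, 51)

(42, 51)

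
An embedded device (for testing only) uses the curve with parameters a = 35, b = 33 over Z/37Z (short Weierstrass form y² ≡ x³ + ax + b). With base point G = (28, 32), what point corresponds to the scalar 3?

(28, 5)

Repeated addition: build up to 3G.
2G: tangent at (28, 32): λ = (3·28² + 35)/(2·32) ≡ 19/27. 27⁻¹ ≡ 11 (mod 37), so λ ≡ 19·11 ≡ 24.
  x = λ² - 28 - 28 = 576 - 56 ≡ 2; y = λ·(28 - 2) - 32 ≡ 0. → (2, 0)
3G: (2, 0) + (28, 32). λ = (32 - 0)/(28 - 2) ≡ 32/26 mod 37. 26⁻¹ ≡ 10 (mod 37), so λ ≡ 24.
  x = λ² - 2 - 28 = 576 - 30 ≡ 28; y = λ·(2 - 28) - 0 ≡ 5. → (28, 5)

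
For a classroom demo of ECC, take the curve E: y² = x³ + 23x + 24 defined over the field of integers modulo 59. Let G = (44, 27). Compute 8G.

(24, 2)

Double-and-add on 8 = (1000)₂. Start with G = (44, 27) for the leading 1-bit.
double: tangent at (44, 27): λ = (3·44² + 23)/(2·27) ≡ 49/54. 54⁻¹ ≡ 47 (mod 59), so λ ≡ 49·47 ≡ 2.
  x = λ² - 44 - 44 = 4 - 88 ≡ 34; y = λ·(44 - 34) - 27 ≡ 52. → (34, 52)
double: tangent at (34, 52): λ = (3·34² + 23)/(2·52) ≡ 10/45. 45⁻¹ ≡ 21 (mod 59), so λ ≡ 10·21 ≡ 33.
  x = λ² - 34 - 34 = 1089 - 68 ≡ 18; y = λ·(34 - 18) - 52 ≡ 4. → (18, 4)
double: tangent at (18, 4): λ = (3·18² + 23)/(2·4) ≡ 51/8. 8⁻¹ ≡ 37 (mod 59) since 8·37 = 296 ≡ 1, so λ ≡ 51·37 ≡ 58.
  x = λ² - 18 - 18 = 3364 - 36 ≡ 24; y = λ·(18 - 24) - 4 ≡ 2. → (24, 2)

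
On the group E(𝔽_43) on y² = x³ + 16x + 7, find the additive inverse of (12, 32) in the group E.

(12, 11)

-(12, 32) = (12, -32 mod 43) = (12, 11).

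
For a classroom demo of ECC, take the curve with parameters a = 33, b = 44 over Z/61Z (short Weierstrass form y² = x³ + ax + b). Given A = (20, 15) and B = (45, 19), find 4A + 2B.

(54, 18)

First 4A:
Repeated addition: build up to 4A.
2A: tangent at (20, 15): λ = (3·20² + 33)/(2·15) ≡ 13/30. 30⁻¹ ≡ 59 (mod 61), so λ ≡ 13·59 ≡ 35.
  x = λ² - 20 - 20 = 1225 - 40 ≡ 26; y = λ·(20 - 26) - 15 ≡ 19. → (26, 19)
3A: (26, 19) + (20, 15). λ = (15 - 19)/(20 - 26) ≡ 57/55 mod 61. 55⁻¹ ≡ 10 (mod 61), so λ ≡ 21.
  x = λ² - 26 - 20 = 441 - 46 ≡ 29; y = λ·(26 - 29) - 19 ≡ 40. → (29, 40)
4A: (29, 40) + (20, 15). λ = (15 - 40)/(20 - 29) ≡ 36/52 mod 61. 52⁻¹ ≡ 27 (mod 61) since 52·27 = 1404 ≡ 1, so λ ≡ 57.
  x = λ² - 29 - 20 = 3249 - 49 ≡ 28; y = λ·(29 - 28) - 40 ≡ 17. → (28, 17)
4A = (28, 17).
Next 2B:
Repeated addition: build up to 2B.
2B: tangent at (45, 19): λ = (3·45² + 33)/(2·19) ≡ 8/38. 38⁻¹ ≡ 53 (mod 61), so λ ≡ 8·53 ≡ 58.
  x = λ² - 45 - 45 = 3364 - 90 ≡ 41; y = λ·(45 - 41) - 19 ≡ 30. → (41, 30)
2B = (41, 30).
Finally 4A + 2B:
(28, 17) + (41, 30). λ = (30 - 17)/(41 - 28) ≡ 13/13 mod 61. 13⁻¹ ≡ 47 (mod 61) since 13·47 = 611 ≡ 1, so λ ≡ 1.
  x = λ² - 28 - 41 = 1 - 69 ≡ 54; y = λ·(28 - 54) - 17 ≡ 18. → (54, 18)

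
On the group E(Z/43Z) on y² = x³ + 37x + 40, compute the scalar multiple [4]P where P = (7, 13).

Repeated addition: build up to 4P.
2P: tangent at (7, 13): λ = (3·7² + 37)/(2·13) ≡ 12/26. 26⁻¹ ≡ 5 (mod 43), so λ ≡ 12·5 ≡ 17.
  x = λ² - 7 - 7 = 289 - 14 ≡ 17; y = λ·(7 - 17) - 13 ≡ 32. → (17, 32)
3P: (17, 32) + (7, 13). λ = (13 - 32)/(7 - 17) ≡ 24/33 mod 43. 33⁻¹ ≡ 30 (mod 43), so λ ≡ 32.
  x = λ² - 17 - 7 = 1024 - 24 ≡ 11; y = λ·(17 - 11) - 32 ≡ 31. → (11, 31)
4P: (11, 31) + (7, 13). λ = (13 - 31)/(7 - 11) ≡ 25/39 mod 43. 39⁻¹ ≡ 32 (mod 43), so λ ≡ 26.
  x = λ² - 11 - 7 = 676 - 18 ≡ 13; y = λ·(11 - 13) - 31 ≡ 3. → (13, 3)

(13, 3)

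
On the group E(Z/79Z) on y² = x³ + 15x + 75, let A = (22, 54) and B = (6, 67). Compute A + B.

(22, 54) + (6, 67). λ = (67 - 54)/(6 - 22) ≡ 13/63 mod 79. 63⁻¹ ≡ 74 (mod 79), so λ ≡ 14.
  x = λ² - 22 - 6 = 196 - 28 ≡ 10; y = λ·(22 - 10) - 54 ≡ 35. → (10, 35)

(10, 35)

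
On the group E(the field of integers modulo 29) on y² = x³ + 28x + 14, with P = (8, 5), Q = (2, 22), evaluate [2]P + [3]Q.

(4, 4)

First 2P:
Repeated addition: build up to 2P.
2P: tangent at (8, 5): λ = (3·8² + 28)/(2·5) ≡ 17/10. 10⁻¹ ≡ 3 (mod 29) since 10·3 = 30 ≡ 1, so λ ≡ 17·3 ≡ 22.
  x = λ² - 8 - 8 = 484 - 16 ≡ 4; y = λ·(8 - 4) - 5 ≡ 25. → (4, 25)
2P = (4, 25).
Next 3Q:
Repeated addition: build up to 3Q.
2Q: tangent at (2, 22): λ = (3·2² + 28)/(2·22) ≡ 11/15. 15⁻¹ ≡ 2 (mod 29), so λ ≡ 11·2 ≡ 22.
  x = λ² - 2 - 2 = 484 - 4 ≡ 16; y = λ·(2 - 16) - 22 ≡ 18. → (16, 18)
3Q: (16, 18) + (2, 22). λ = (22 - 18)/(2 - 16) ≡ 4/15 mod 29. 15⁻¹ ≡ 2 (mod 29) since 15·2 = 30 ≡ 1, so λ ≡ 8.
  x = λ² - 16 - 2 = 64 - 18 ≡ 17; y = λ·(16 - 17) - 18 ≡ 3. → (17, 3)
3Q = (17, 3).
Finally 2P + 3Q:
(4, 25) + (17, 3). λ = (3 - 25)/(17 - 4) ≡ 7/13 mod 29. 13⁻¹ ≡ 9 (mod 29), so λ ≡ 5.
  x = λ² - 4 - 17 = 25 - 21 ≡ 4; y = λ·(4 - 4) - 25 ≡ 4. → (4, 4)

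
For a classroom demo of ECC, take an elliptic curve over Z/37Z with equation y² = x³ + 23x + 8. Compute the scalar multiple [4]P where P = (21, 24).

Repeated addition: build up to 4P.
2P: tangent at (21, 24): λ = (3·21² + 23)/(2·24) ≡ 14/11. 11⁻¹ ≡ 27 (mod 37), so λ ≡ 14·27 ≡ 8.
  x = λ² - 21 - 21 = 64 - 42 ≡ 22; y = λ·(21 - 22) - 24 ≡ 5. → (22, 5)
3P: (22, 5) + (21, 24). λ = (24 - 5)/(21 - 22) ≡ 19/36 mod 37. 36⁻¹ ≡ 36 (mod 37) since 36·36 = 1296 ≡ 1, so λ ≡ 18.
  x = λ² - 22 - 21 = 324 - 43 ≡ 22; y = λ·(22 - 22) - 5 ≡ 32. → (22, 32)
4P: (22, 32) + (21, 24). λ = (24 - 32)/(21 - 22) ≡ 29/36 mod 37. 36⁻¹ ≡ 36 (mod 37) since 36·36 = 1296 ≡ 1, so λ ≡ 8.
  x = λ² - 22 - 21 = 64 - 43 ≡ 21; y = λ·(22 - 21) - 32 ≡ 13. → (21, 13)

(21, 13)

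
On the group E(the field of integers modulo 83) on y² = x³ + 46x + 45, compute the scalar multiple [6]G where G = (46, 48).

Double-and-add on 6 = (110)₂. Start with G = (46, 48) for the leading 1-bit.
double: tangent at (46, 48): λ = (3·46² + 46)/(2·48) ≡ 3/13. 13⁻¹ ≡ 32 (mod 83) since 13·32 = 416 ≡ 1, so λ ≡ 3·32 ≡ 13.
  x = λ² - 46 - 46 = 169 - 92 ≡ 77; y = λ·(46 - 77) - 48 ≡ 47. → (77, 47)
add G: (77, 47) + (46, 48). λ = (48 - 47)/(46 - 77) ≡ 1/52 mod 83. 52⁻¹ ≡ 8 (mod 83), so λ ≡ 8.
  x = λ² - 77 - 46 = 64 - 123 ≡ 24; y = λ·(77 - 24) - 47 ≡ 45. → (24, 45)
double: tangent at (24, 45): λ = (3·24² + 46)/(2·45) ≡ 31/7. 7⁻¹ ≡ 12 (mod 83), so λ ≡ 31·12 ≡ 40.
  x = λ² - 24 - 24 = 1600 - 48 ≡ 58; y = λ·(24 - 58) - 45 ≡ 6. → (58, 6)

(58, 6)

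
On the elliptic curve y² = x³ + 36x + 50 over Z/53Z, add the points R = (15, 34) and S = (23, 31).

(15, 34) + (23, 31). λ = (31 - 34)/(23 - 15) ≡ 50/8 mod 53. 8⁻¹ ≡ 20 (mod 53), so λ ≡ 46.
  x = λ² - 15 - 23 = 2116 - 38 ≡ 11; y = λ·(15 - 11) - 34 ≡ 44. → (11, 44)

(11, 44)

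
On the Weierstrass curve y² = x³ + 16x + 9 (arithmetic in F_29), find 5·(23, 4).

(20, 8)

Write Q = (23, 4).
Double-and-add on 5 = (101)₂. Start with Q = (23, 4) for the leading 1-bit.
double: tangent at (23, 4): λ = (3·23² + 16)/(2·4) ≡ 8/8. 8⁻¹ ≡ 11 (mod 29), so λ ≡ 8·11 ≡ 1.
  x = λ² - 23 - 23 = 1 - 46 ≡ 13; y = λ·(23 - 13) - 4 ≡ 6. → (13, 6)
double: tangent at (13, 6): λ = (3·13² + 16)/(2·6) ≡ 1/12. 12⁻¹ ≡ 17 (mod 29) since 12·17 = 204 ≡ 1, so λ ≡ 1·17 ≡ 17.
  x = λ² - 13 - 13 = 289 - 26 ≡ 2; y = λ·(13 - 2) - 6 ≡ 7. → (2, 7)
add Q: (2, 7) + (23, 4). λ = (4 - 7)/(23 - 2) ≡ 26/21 mod 29. 21⁻¹ ≡ 18 (mod 29) since 21·18 = 378 ≡ 1, so λ ≡ 4.
  x = λ² - 2 - 23 = 16 - 25 ≡ 20; y = λ·(2 - 20) - 7 ≡ 8. → (20, 8)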